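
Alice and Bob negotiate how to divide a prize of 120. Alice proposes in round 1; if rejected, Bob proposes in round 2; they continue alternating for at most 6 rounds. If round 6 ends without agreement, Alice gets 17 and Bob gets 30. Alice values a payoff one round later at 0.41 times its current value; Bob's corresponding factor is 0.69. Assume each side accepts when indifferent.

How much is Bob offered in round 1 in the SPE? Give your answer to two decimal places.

68.36

Round 6 (Bob proposes): Alice gets 17 if talks fail, so Bob offers 17 and keeps 103.
Round 5 (Alice proposes): Bob can get 103 next round, worth 0.69 × 103 = 71.07 now. Alice offers 71.07 and keeps 120 − 71.07 = 48.93.
Round 4 (Bob proposes): Alice can get 48.93 next round, worth 0.41 × 48.93 = 20.0613 now, so Bob offers 20.0613, keeping 99.9387.
Round 3 (Alice proposes): Bob can get 99.9387 next round, worth 0.69 × 99.9387 = 68.957703 now. Alice offers 68.957703 and keeps 120 − 68.957703 = 51.042297.
Round 2 (Bob proposes): Alice can get 51.042297 next round, worth 0.41 × 51.042297 = 20.92734177 now; Bob offers that and keeps 99.07265823.
Round 1 (Alice proposes): Bob can get 99.07265823 next round, worth 0.69 × 99.07265823 = 68.3601341787 now. Alice offers 68.3601341787 and keeps 120 − 68.3601341787 = 51.6398658213.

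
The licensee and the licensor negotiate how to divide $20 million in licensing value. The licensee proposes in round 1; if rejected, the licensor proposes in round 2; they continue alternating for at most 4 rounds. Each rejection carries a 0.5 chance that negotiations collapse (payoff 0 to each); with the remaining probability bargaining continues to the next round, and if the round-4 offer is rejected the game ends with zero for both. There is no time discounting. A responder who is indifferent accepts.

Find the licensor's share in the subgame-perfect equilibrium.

By backward induction:
Round 4 (the licensor proposes): the licensee will accept anything ≥ 0, so the licensor offers 0 and keeps 20.
Round 3 (the licensee proposes): rejecting gives the licensor an expected 0.5 × 20 = 10. The licensee offers 10 and keeps 20 − 10 = 10.
Round 2 (the licensor proposes): rejecting gives the licensee an expected 0.5 × 10 = 5; the licensor offers that and keeps 15.
Round 1 (the licensee proposes): rejecting gives the licensor an expected 0.5 × 15 = 7.5; the licensee offers that and keeps 12.5.

7.5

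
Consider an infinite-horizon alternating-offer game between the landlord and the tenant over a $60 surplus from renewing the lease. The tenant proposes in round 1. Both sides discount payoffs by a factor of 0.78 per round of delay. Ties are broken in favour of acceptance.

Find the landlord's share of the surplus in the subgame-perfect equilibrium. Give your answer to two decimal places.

Let x be the tenant's share when the tenant proposes and y be the landlord's share when the landlord proposes.
The landlord accepts iff offered ≥ 0.78·y, so x = 60 − 0.78y. Symmetrically y = 60 − 0.78x.
Substituting: x = 60 − 0.78(60 − 0.78x), giving x(1 − 0.78·0.78) = 60(1 − 0.78).
So x = 60 × 0.22 / 0.3916 ≈ 33.7079, and the landlord receives 60 − x ≈ 26.2921.

26.29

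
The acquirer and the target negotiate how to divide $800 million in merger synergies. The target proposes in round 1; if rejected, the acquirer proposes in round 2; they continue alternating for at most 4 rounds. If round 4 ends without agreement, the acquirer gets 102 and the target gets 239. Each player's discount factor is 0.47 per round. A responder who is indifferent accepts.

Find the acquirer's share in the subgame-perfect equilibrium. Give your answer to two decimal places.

257.52

Solve by backward induction from round 4.
Round 4 (the acquirer proposes): the target gets 239 if talks fail, so the acquirer offers 239 and keeps 561.
Round 3 (the target proposes): the acquirer can get 561 next round, worth 0.47 × 561 = 263.67 now, so the target offers 263.67, keeping 536.33.
Round 2 (the acquirer proposes): the target can get 536.33 next round, worth 0.47 × 536.33 = 252.0751 now. The acquirer offers 252.0751 and keeps 800 − 252.0751 = 547.9249.
Round 1 (the target proposes): the acquirer can get 547.9249 next round, worth 0.47 × 547.9249 = 257.524703 now, so the target offers 257.524703, keeping 542.475297.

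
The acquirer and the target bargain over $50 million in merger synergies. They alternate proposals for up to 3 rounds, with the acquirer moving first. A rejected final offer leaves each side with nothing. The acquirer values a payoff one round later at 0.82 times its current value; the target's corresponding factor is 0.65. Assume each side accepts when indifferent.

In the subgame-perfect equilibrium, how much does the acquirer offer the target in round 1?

5.85

Round 3 (the acquirer proposes): the target will accept anything ≥ 0, so the acquirer offers 0 and keeps 50.
Round 2 (the target proposes): the acquirer can get 50 next round, worth 0.82 × 50 = 41 now, so the target offers 41, keeping 9.
Round 1 (the acquirer proposes): the target can get 9 next round, worth 0.65 × 9 = 5.85 now, so the acquirer offers 5.85, keeping 44.15.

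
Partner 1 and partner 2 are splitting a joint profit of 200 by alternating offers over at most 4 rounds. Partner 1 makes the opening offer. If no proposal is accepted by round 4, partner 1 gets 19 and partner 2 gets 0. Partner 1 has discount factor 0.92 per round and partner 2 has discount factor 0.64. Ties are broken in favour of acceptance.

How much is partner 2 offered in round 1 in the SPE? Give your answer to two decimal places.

Round 4 (partner 2 proposes): partner 1 gets 19 if talks fail, so partner 2 offers 19 and keeps 181.
Round 3 (partner 1 proposes): partner 2 can get 181 next round, worth 0.64 × 181 = 115.84 now; partner 1 offers that and keeps 84.16.
Round 2 (partner 2 proposes): partner 1 can get 84.16 next round, worth 0.92 × 84.16 = 77.4272 now; partner 2 offers that and keeps 122.5728.
Round 1 (partner 1 proposes): partner 2 can get 122.5728 next round, worth 0.64 × 122.5728 = 78.446592 now; partner 1 offers that and keeps 121.553408.

78.45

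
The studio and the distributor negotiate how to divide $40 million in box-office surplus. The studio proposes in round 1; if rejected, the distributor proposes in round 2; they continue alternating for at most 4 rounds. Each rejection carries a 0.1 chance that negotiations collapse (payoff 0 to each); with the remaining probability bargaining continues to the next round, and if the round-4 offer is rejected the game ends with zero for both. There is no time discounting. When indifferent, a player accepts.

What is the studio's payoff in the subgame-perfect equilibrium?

Round 4 (the distributor proposes): rejection yields 0 for the studio; the distributor offers 0 and keeps 40.
Round 3 (the studio proposes): rejecting gives the distributor an expected 0.9 × 40 = 36; the studio offers that and keeps 4.
Round 2 (the distributor proposes): rejecting gives the studio an expected 0.9 × 4 = 3.6, so the distributor offers 3.6, keeping 36.4.
Round 1 (the studio proposes): rejecting gives the distributor an expected 0.9 × 36.4 = 32.76, so the studio offers 32.76, keeping 7.24.

7.24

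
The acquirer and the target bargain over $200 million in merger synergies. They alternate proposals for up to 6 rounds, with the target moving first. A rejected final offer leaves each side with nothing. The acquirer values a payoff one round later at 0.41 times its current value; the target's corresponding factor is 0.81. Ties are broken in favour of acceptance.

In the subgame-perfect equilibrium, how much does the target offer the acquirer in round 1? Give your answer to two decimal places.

Round 6 (the acquirer proposes): the target will accept anything ≥ 0, so the acquirer offers 0 and keeps 200.
Round 5 (the target proposes): the acquirer can get 200 next round, worth 0.41 × 200 = 82 now. The target offers 82 and keeps 200 − 82 = 118.
Round 4 (the acquirer proposes): the target can get 118 next round, worth 0.81 × 118 = 95.58 now; the acquirer offers that and keeps 104.42.
Round 3 (the target proposes): the acquirer can get 104.42 next round, worth 0.41 × 104.42 = 42.8122 now, so the target offers 42.8122, keeping 157.1878.
Round 2 (the acquirer proposes): the target can get 157.1878 next round, worth 0.81 × 157.1878 = 127.322118 now; the acquirer offers that and keeps 72.677882.
Round 1 (the target proposes): the acquirer can get 72.677882 next round, worth 0.41 × 72.677882 = 29.79793162 now; the target offers that and keeps 170.20206838.

29.80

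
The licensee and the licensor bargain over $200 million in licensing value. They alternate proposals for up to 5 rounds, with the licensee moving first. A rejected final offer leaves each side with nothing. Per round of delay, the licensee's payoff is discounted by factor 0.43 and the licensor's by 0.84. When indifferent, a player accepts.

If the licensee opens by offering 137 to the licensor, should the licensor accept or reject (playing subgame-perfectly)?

Round 5 (the licensee proposes): rejection yields 0 for the licensor; the licensee offers 0 and keeps 200.
Round 4 (the licensor proposes): the licensee can get 200 next round, worth 0.43 × 200 = 86 now; the licensor offers that and keeps 114.
Round 3 (the licensee proposes): the licensor can get 114 next round, worth 0.84 × 114 = 95.76 now. The licensee offers 95.76 and keeps 200 − 95.76 = 104.24.
Round 2 (the licensor proposes): the licensee can get 104.24 next round, worth 0.43 × 104.24 = 44.8232 now; the licensor offers that and keeps 155.1768.
So by rejecting in round 1, the licensor gets 155.1768 next round, worth 0.84 × 155.1768 = 130.348512 now.
Offer 137 ≥ 130.348512, so the licensor accepts.

Accept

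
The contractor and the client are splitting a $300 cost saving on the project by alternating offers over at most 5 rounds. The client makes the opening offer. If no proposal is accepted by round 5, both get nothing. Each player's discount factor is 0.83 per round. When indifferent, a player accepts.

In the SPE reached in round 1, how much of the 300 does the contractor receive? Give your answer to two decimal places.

71.49

Round 5 (the client proposes): rejection yields 0 for the contractor; the client offers 0 and keeps 300.
Round 4 (the contractor proposes): the client can get 300 next round, worth 0.83 × 300 = 249 now, so the contractor offers 249, keeping 51.
Round 3 (the client proposes): the contractor can get 51 next round, worth 0.83 × 51 = 42.33 now, so the client offers 42.33, keeping 257.67.
Round 2 (the contractor proposes): the client can get 257.67 next round, worth 0.83 × 257.67 = 213.8661 now. The contractor offers 213.8661 and keeps 300 − 213.8661 = 86.1339.
Round 1 (the client proposes): the contractor can get 86.1339 next round, worth 0.83 × 86.1339 = 71.491137 now. The client offers 71.491137 and keeps 300 − 71.491137 = 228.508863.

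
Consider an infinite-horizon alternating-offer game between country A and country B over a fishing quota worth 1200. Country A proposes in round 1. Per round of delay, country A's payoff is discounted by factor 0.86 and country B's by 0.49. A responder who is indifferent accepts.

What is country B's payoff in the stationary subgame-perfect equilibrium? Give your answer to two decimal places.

When country A proposes, country B accepts any offer worth at least 0.49 times what country B would get by proposing next round; and vice versa.
This gives x = 1200 − 0.49y and y = 1200 − 0.86x, where x and y are each side's share when it proposes.
Hence (1 − 0.49·0.86)x = 1200(1 − 0.49), i.e. 0.5786·x = 612.
x ≈ 1057.7255; country B's share is 1200 − x ≈ 142.2745.

142.27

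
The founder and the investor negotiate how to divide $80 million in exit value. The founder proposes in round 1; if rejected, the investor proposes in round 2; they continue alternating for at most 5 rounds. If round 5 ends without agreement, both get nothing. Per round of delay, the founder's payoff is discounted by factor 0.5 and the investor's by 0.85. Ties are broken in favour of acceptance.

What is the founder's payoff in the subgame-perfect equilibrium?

31.55

Solve by backward induction from round 5.
Round 5 (the founder proposes): rejection yields 0 for the investor; the founder offers 0 and keeps 80.
Round 4 (the investor proposes): the founder can get 80 next round, worth 0.5 × 80 = 40 now. The investor offers 40 and keeps 80 − 40 = 40.
Round 3 (the founder proposes): the investor can get 40 next round, worth 0.85 × 40 = 34 now. The founder offers 34 and keeps 80 − 34 = 46.
Round 2 (the investor proposes): the founder can get 46 next round, worth 0.5 × 46 = 23 now; the investor offers that and keeps 57.
Round 1 (the founder proposes): the investor can get 57 next round, worth 0.85 × 57 = 48.45 now. The founder offers 48.45 and keeps 80 − 48.45 = 31.55.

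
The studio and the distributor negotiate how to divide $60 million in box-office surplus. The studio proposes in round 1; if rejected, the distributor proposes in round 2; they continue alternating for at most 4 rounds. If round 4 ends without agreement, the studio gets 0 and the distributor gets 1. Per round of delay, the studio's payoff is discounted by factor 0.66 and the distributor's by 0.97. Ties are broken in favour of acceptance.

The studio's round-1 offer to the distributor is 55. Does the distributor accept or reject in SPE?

Round 4 (the distributor proposes): the studio will accept anything ≥ 0, so the distributor offers 0 and keeps 60.
Round 3 (the studio proposes): the distributor can get 60 next round, worth 0.97 × 60 = 58.2 now. The studio offers 58.2 and keeps 60 − 58.2 = 1.8.
Round 2 (the distributor proposes): the studio can get 1.8 next round, worth 0.66 × 1.8 = 1.188 now. The distributor offers 1.188 and keeps 60 − 1.188 = 58.812.
So by rejecting in round 1, the distributor gets 58.812 next round, worth 0.97 × 58.812 = 57.04764 now.
Offer 55 < 57.04764, so the distributor rejects.

Reject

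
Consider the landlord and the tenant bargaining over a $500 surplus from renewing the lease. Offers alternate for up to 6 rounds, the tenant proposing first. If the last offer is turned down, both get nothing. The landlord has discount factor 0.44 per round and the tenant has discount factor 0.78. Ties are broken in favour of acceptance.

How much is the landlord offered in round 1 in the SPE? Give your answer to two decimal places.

90.92

Round 6 (the landlord proposes): rejection yields 0 for the tenant; the landlord offers 0 and keeps 500.
Round 5 (the tenant proposes): the landlord can get 500 next round, worth 0.44 × 500 = 220 now. The tenant offers 220 and keeps 500 − 220 = 280.
Round 4 (the landlord proposes): the tenant can get 280 next round, worth 0.78 × 280 = 218.4 now; the landlord offers that and keeps 281.6.
Round 3 (the tenant proposes): the landlord can get 281.6 next round, worth 0.44 × 281.6 = 123.904 now; the tenant offers that and keeps 376.096.
Round 2 (the landlord proposes): the tenant can get 376.096 next round, worth 0.78 × 376.096 = 293.35488 now. The landlord offers 293.35488 and keeps 500 − 293.35488 = 206.64512.
Round 1 (the tenant proposes): the landlord can get 206.64512 next round, worth 0.44 × 206.64512 = 90.9238528 now, so the tenant offers 90.9238528, keeping 409.0761472.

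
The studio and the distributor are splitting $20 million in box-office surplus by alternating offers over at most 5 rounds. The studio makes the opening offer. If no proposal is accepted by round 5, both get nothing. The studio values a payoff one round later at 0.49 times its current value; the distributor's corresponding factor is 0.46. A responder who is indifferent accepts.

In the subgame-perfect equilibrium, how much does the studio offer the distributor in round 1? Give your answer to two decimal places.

5.75

Round 5 (the studio proposes): rejection yields 0 for the distributor; the studio offers 0 and keeps 20.
Round 4 (the distributor proposes): the studio can get 20 next round, worth 0.49 × 20 = 9.8 now. The distributor offers 9.8 and keeps 20 − 9.8 = 10.2.
Round 3 (the studio proposes): the distributor can get 10.2 next round, worth 0.46 × 10.2 = 4.692 now; the studio offers that and keeps 15.308.
Round 2 (the distributor proposes): the studio can get 15.308 next round, worth 0.49 × 15.308 = 7.50092 now; the distributor offers that and keeps 12.49908.
Round 1 (the studio proposes): the distributor can get 12.49908 next round, worth 0.46 × 12.49908 = 5.7495768 now, so the studio offers 5.7495768, keeping 14.2504232.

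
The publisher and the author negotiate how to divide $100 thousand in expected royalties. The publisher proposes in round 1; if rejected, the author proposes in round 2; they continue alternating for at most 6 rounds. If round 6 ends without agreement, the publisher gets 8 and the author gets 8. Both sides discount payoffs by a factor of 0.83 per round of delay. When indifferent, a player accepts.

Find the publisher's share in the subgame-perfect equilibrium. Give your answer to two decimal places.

Round 6 (the author proposes): the publisher gets 8 if talks fail, so the author offers 8 and keeps 92.
Round 5 (the publisher proposes): the author can get 92 next round, worth 0.83 × 92 = 76.36 now, so the publisher offers 76.36, keeping 23.64.
Round 4 (the author proposes): the publisher can get 23.64 next round, worth 0.83 × 23.64 = 19.6212 now, so the author offers 19.6212, keeping 80.3788.
Round 3 (the publisher proposes): the author can get 80.3788 next round, worth 0.83 × 80.3788 = 66.714404 now; the publisher offers that and keeps 33.285596.
Round 2 (the author proposes): the publisher can get 33.285596 next round, worth 0.83 × 33.285596 = 27.62704468 now; the author offers that and keeps 72.37295532.
Round 1 (the publisher proposes): the author can get 72.37295532 next round, worth 0.83 × 72.37295532 = 60.0695529156 now. The publisher offers 60.0695529156 and keeps 100 − 60.0695529156 = 39.9304470844.

39.93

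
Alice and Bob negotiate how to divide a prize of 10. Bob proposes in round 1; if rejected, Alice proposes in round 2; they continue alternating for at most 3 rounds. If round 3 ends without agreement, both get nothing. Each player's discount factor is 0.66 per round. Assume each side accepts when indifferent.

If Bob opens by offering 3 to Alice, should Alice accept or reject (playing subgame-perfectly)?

Accept

Work out Alice's continuation value if the offer is rejected.
Round 3 (Bob proposes): Alice will accept anything ≥ 0, so Bob offers 0 and keeps 10.
Round 2 (Alice proposes): Bob can get 10 next round, worth 0.66 × 10 = 6.6 now; Alice offers that and keeps 3.4.
So by rejecting in round 1, Alice gets 3.4 next round, worth 0.66 × 3.4 = 2.244 now.
Offer 3 ≥ 2.244, so Alice accepts.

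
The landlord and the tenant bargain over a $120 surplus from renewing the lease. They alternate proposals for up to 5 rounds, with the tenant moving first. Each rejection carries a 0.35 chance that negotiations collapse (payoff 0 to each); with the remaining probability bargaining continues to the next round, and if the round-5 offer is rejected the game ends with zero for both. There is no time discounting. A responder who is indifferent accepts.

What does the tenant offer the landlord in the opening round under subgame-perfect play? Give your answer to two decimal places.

Round 5 (the tenant proposes): the landlord will accept anything ≥ 0, so the tenant offers 0 and keeps 120.
Round 4 (the landlord proposes): rejecting gives the tenant an expected 0.65 × 120 = 78, so the landlord offers 78, keeping 42.
Round 3 (the tenant proposes): rejecting gives the landlord an expected 0.65 × 42 = 27.3; the tenant offers that and keeps 92.7.
Round 2 (the landlord proposes): rejecting gives the tenant an expected 0.65 × 92.7 = 60.255. The landlord offers 60.255 and keeps 120 − 60.255 = 59.745.
Round 1 (the tenant proposes): rejecting gives the landlord an expected 0.65 × 59.745 = 38.83425. The tenant offers 38.83425 and keeps 120 − 38.83425 = 81.16575.

38.83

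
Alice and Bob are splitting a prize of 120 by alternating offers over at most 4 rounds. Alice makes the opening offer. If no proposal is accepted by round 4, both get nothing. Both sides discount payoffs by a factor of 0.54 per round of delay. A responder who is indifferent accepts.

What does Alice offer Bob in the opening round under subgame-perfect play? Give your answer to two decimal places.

48.70

Round 4 (Bob proposes): rejection yields 0 for Alice; Bob offers 0 and keeps 120.
Round 3 (Alice proposes): Bob can get 120 next round, worth 0.54 × 120 = 64.8 now; Alice offers that and keeps 55.2.
Round 2 (Bob proposes): Alice can get 55.2 next round, worth 0.54 × 55.2 = 29.808 now, so Bob offers 29.808, keeping 90.192.
Round 1 (Alice proposes): Bob can get 90.192 next round, worth 0.54 × 90.192 = 48.70368 now, so Alice offers 48.70368, keeping 71.29632.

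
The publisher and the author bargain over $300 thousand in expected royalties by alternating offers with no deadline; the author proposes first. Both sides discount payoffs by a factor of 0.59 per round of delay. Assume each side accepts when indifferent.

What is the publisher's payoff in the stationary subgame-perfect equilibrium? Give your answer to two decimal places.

111.32

In a stationary SPE each proposer offers the other exactly their discounted continuation value.
If the author keeps x when proposing and the publisher keeps y when proposing, then x = 300 − 0.59y and y = 300 − 0.59x.
Solving: x = 300(1 − 0.59) / (1 − 0.59·0.59) = 123 / 0.6519 ≈ 188.6792.
The publisher gets 300 − 188.6792 ≈ 111.3208.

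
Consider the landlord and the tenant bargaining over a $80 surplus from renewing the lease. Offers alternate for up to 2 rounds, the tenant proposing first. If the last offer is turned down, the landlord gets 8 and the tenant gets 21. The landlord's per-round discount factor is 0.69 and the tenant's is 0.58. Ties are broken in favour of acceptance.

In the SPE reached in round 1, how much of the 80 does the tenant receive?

39.29

Round 2 (the landlord proposes): the tenant gets 21 if talks fail, so the landlord offers 21 and keeps 59.
Round 1 (the tenant proposes): the landlord can get 59 next round, worth 0.69 × 59 = 40.71 now; the tenant offers that and keeps 39.29.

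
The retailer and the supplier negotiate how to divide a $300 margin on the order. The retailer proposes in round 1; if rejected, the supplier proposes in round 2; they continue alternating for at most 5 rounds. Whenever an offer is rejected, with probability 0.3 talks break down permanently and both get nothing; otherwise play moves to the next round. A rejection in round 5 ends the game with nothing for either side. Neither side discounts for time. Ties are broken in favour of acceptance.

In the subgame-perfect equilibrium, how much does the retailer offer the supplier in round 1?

93.87

Round 5 (the retailer proposes): rejection yields 0 for the supplier; the retailer offers 0 and keeps 300.
Round 4 (the supplier proposes): rejecting gives the retailer an expected 0.7 × 300 = 210; the supplier offers that and keeps 90.
Round 3 (the retailer proposes): rejecting gives the supplier an expected 0.7 × 90 = 63; the retailer offers that and keeps 237.
Round 2 (the supplier proposes): rejecting gives the retailer an expected 0.7 × 237 = 165.9. The supplier offers 165.9 and keeps 300 − 165.9 = 134.1.
Round 1 (the retailer proposes): rejecting gives the supplier an expected 0.7 × 134.1 = 93.87, so the retailer offers 93.87, keeping 206.13.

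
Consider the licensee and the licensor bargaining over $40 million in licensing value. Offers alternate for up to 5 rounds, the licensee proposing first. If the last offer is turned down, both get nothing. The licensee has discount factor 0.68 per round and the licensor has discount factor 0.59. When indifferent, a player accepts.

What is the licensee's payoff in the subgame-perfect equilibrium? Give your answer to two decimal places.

29.42

By backward induction:
Round 5 (the licensee proposes): rejection yields 0 for the licensor; the licensee offers 0 and keeps 40.
Round 4 (the licensor proposes): the licensee can get 40 next round, worth 0.68 × 40 = 27.2 now, so the licensor offers 27.2, keeping 12.8.
Round 3 (the licensee proposes): the licensor can get 12.8 next round, worth 0.59 × 12.8 = 7.552 now, so the licensee offers 7.552, keeping 32.448.
Round 2 (the licensor proposes): the licensee can get 32.448 next round, worth 0.68 × 32.448 = 22.06464 now. The licensor offers 22.06464 and keeps 40 − 22.06464 = 17.93536.
Round 1 (the licensee proposes): the licensor can get 17.93536 next round, worth 0.59 × 17.93536 = 10.5818624 now, so the licensee offers 10.5818624, keeping 29.4181376.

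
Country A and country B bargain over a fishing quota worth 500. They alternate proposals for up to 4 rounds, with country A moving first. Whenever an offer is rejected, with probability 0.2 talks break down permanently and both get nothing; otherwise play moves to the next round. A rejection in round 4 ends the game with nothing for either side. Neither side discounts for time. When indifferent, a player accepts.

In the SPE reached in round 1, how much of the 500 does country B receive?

Round 4 (country B proposes): country A will accept anything ≥ 0, so country B offers 0 and keeps 500.
Round 3 (country A proposes): rejecting gives country B an expected 0.8 × 500 = 400. Country A offers 400 and keeps 500 − 400 = 100.
Round 2 (country B proposes): rejecting gives country A an expected 0.8 × 100 = 80, so country B offers 80, keeping 420.
Round 1 (country A proposes): rejecting gives country B an expected 0.8 × 420 = 336. Country A offers 336 and keeps 500 − 336 = 164.

336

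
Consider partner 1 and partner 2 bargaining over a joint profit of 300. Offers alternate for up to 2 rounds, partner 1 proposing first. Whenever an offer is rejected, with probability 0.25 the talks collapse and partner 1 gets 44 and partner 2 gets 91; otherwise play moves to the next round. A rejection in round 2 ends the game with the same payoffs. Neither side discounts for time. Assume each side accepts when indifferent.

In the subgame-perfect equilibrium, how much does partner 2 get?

214.75

Round 2 (partner 2 proposes): partner 1 gets 44 if talks fail, so partner 2 offers 44 and keeps 256.
Round 1 (partner 1 proposes): rejecting gives partner 2 an expected 0.75 × 256 + 0.25 × 91 = 214.75. Partner 1 offers 214.75 and keeps 300 − 214.75 = 85.25.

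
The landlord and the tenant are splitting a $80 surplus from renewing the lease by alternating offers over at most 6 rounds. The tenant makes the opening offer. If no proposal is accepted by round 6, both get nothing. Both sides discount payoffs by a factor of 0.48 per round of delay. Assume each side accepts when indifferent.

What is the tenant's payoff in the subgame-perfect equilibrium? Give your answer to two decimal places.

Solve by backward induction from round 6.
Round 6 (the landlord proposes): the tenant will accept anything ≥ 0, so the landlord offers 0 and keeps 80.
Round 5 (the tenant proposes): the landlord can get 80 next round, worth 0.48 × 80 = 38.4 now, so the tenant offers 38.4, keeping 41.6.
Round 4 (the landlord proposes): the tenant can get 41.6 next round, worth 0.48 × 41.6 = 19.968 now. The landlord offers 19.968 and keeps 80 − 19.968 = 60.032.
Round 3 (the tenant proposes): the landlord can get 60.032 next round, worth 0.48 × 60.032 = 28.81536 now; the tenant offers that and keeps 51.18464.
Round 2 (the landlord proposes): the tenant can get 51.18464 next round, worth 0.48 × 51.18464 = 24.5686272 now, so the landlord offers 24.5686272, keeping 55.4313728.
Round 1 (the tenant proposes): the landlord can get 55.4313728 next round, worth 0.48 × 55.4313728 = 26.607058944 now, so the tenant offers 26.607058944, keeping 53.392941056.

53.39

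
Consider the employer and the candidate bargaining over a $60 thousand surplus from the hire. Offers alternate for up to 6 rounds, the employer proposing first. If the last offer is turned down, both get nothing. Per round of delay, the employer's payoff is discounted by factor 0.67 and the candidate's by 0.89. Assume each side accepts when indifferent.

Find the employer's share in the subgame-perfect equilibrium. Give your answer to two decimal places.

Round 6 (the candidate proposes): rejection yields 0 for the employer; the candidate offers 0 and keeps 60.
Round 5 (the employer proposes): the candidate can get 60 next round, worth 0.89 × 60 = 53.4 now, so the employer offers 53.4, keeping 6.6.
Round 4 (the candidate proposes): the employer can get 6.6 next round, worth 0.67 × 6.6 = 4.422 now; the candidate offers that and keeps 55.578.
Round 3 (the employer proposes): the candidate can get 55.578 next round, worth 0.89 × 55.578 = 49.46442 now; the employer offers that and keeps 10.53558.
Round 2 (the candidate proposes): the employer can get 10.53558 next round, worth 0.67 × 10.53558 = 7.0588386 now; the candidate offers that and keeps 52.9411614.
Round 1 (the employer proposes): the candidate can get 52.9411614 next round, worth 0.89 × 52.9411614 = 47.117633646 now; the employer offers that and keeps 12.882366354.

12.88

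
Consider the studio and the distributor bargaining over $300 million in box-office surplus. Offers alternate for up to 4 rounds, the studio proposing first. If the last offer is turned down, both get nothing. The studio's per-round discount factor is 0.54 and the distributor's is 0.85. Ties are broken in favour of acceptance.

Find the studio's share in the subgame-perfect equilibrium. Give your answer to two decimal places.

Round 4 (the distributor proposes): the studio will accept anything ≥ 0, so the distributor offers 0 and keeps 300.
Round 3 (the studio proposes): the distributor can get 300 next round, worth 0.85 × 300 = 255 now, so the studio offers 255, keeping 45.
Round 2 (the distributor proposes): the studio can get 45 next round, worth 0.54 × 45 = 24.3 now. The distributor offers 24.3 and keeps 300 − 24.3 = 275.7.
Round 1 (the studio proposes): the distributor can get 275.7 next round, worth 0.85 × 275.7 = 234.345 now. The studio offers 234.345 and keeps 300 − 234.345 = 65.655.

65.66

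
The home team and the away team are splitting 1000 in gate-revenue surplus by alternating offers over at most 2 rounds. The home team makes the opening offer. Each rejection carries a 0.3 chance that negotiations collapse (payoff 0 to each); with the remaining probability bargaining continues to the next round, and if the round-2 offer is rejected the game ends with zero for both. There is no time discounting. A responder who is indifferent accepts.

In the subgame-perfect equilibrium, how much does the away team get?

Round 2 (the away team proposes): the home team will accept anything ≥ 0, so the away team offers 0 and keeps 1000.
Round 1 (the home team proposes): rejecting gives the away team an expected 0.7 × 1000 = 700. The home team offers 700 and keeps 1000 − 700 = 300.

700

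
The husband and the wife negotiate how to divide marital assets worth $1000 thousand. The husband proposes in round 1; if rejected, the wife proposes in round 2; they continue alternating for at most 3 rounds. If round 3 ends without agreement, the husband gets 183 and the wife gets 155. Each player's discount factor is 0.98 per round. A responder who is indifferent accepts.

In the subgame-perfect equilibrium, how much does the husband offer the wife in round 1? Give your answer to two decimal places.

Round 3 (the husband proposes): the wife gets 155 if talks fail, so the husband offers 155 and keeps 845.
Round 2 (the wife proposes): the husband can get 845 next round, worth 0.98 × 845 = 828.1 now. The wife offers 828.1 and keeps 1000 − 828.1 = 171.9.
Round 1 (the husband proposes): the wife can get 171.9 next round, worth 0.98 × 171.9 = 168.462 now. The husband offers 168.462 and keeps 1000 − 168.462 = 831.538.

168.46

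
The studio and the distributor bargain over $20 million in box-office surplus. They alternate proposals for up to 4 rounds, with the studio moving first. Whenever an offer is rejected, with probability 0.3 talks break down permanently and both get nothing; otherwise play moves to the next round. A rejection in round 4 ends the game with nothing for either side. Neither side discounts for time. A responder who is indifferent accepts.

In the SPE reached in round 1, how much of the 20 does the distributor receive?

11.06

Round 4 (the distributor proposes): the studio will accept anything ≥ 0, so the distributor offers 0 and keeps 20.
Round 3 (the studio proposes): rejecting gives the distributor an expected 0.7 × 20 = 14, so the studio offers 14, keeping 6.
Round 2 (the distributor proposes): rejecting gives the studio an expected 0.7 × 6 = 4.2. The distributor offers 4.2 and keeps 20 − 4.2 = 15.8.
Round 1 (the studio proposes): rejecting gives the distributor an expected 0.7 × 15.8 = 11.06, so the studio offers 11.06, keeping 8.94.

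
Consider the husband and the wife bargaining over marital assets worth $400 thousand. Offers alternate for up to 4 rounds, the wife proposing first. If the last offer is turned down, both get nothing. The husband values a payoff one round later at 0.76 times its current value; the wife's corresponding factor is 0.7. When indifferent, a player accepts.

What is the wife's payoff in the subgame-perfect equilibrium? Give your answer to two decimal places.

Solve by backward induction from round 4.
Round 4 (the husband proposes): the wife will accept anything ≥ 0, so the husband offers 0 and keeps 400.
Round 3 (the wife proposes): the husband can get 400 next round, worth 0.76 × 400 = 304 now, so the wife offers 304, keeping 96.
Round 2 (the husband proposes): the wife can get 96 next round, worth 0.7 × 96 = 67.2 now. The husband offers 67.2 and keeps 400 − 67.2 = 332.8.
Round 1 (the wife proposes): the husband can get 332.8 next round, worth 0.76 × 332.8 = 252.928 now; the wife offers that and keeps 147.072.

147.07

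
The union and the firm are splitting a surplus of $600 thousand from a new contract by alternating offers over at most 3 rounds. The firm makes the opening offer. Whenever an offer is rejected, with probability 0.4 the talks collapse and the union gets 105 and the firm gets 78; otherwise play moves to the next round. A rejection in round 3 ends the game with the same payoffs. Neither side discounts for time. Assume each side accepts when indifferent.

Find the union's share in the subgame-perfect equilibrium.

205.08

Round 3 (the firm proposes): the union gets 105 if talks fail, so the firm offers 105 and keeps 495.
Round 2 (the union proposes): rejecting gives the firm an expected 0.6 × 495 + 0.4 × 78 = 328.2, so the union offers 328.2, keeping 271.8.
Round 1 (the firm proposes): rejecting gives the union an expected 0.6 × 271.8 + 0.4 × 105 = 205.08. The firm offers 205.08 and keeps 600 − 205.08 = 394.92.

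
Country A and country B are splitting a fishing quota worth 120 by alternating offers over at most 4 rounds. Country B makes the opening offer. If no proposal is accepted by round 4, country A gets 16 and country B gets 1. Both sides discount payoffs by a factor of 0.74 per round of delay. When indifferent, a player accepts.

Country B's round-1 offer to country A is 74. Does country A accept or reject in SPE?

Accept

Round 4 (country A proposes): country B gets 1 if talks fail, so country A offers 1 and keeps 119.
Round 3 (country B proposes): country A can get 119 next round, worth 0.74 × 119 = 88.06 now; country B offers that and keeps 31.94.
Round 2 (country A proposes): country B can get 31.94 next round, worth 0.74 × 31.94 = 23.6356 now. Country A offers 23.6356 and keeps 120 − 23.6356 = 96.3644.
So by rejecting in round 1, country A gets 96.3644 next round, worth 0.74 × 96.3644 = 71.309656 now.
Offer 74 ≥ 71.309656, so country A accepts.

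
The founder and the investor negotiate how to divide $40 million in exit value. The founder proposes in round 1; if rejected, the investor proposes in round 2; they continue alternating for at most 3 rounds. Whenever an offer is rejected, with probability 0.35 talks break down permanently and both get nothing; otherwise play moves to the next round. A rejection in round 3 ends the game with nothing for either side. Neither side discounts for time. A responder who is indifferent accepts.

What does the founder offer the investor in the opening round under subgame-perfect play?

Round 3 (the founder proposes): rejection yields 0 for the investor; the founder offers 0 and keeps 40.
Round 2 (the investor proposes): rejecting gives the founder an expected 0.65 × 40 = 26. The investor offers 26 and keeps 40 − 26 = 14.
Round 1 (the founder proposes): rejecting gives the investor an expected 0.65 × 14 = 9.1, so the founder offers 9.1, keeping 30.9.

9.1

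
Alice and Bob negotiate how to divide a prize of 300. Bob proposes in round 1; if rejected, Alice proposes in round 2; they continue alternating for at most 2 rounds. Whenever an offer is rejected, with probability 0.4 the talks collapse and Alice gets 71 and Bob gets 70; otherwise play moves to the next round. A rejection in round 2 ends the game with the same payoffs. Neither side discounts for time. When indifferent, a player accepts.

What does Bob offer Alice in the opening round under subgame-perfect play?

Round 2 (Alice proposes): Bob gets 70 if talks fail, so Alice offers 70 and keeps 230.
Round 1 (Bob proposes): rejecting gives Alice an expected 0.6 × 230 + 0.4 × 71 = 166.4; Bob offers that and keeps 133.6.

166.4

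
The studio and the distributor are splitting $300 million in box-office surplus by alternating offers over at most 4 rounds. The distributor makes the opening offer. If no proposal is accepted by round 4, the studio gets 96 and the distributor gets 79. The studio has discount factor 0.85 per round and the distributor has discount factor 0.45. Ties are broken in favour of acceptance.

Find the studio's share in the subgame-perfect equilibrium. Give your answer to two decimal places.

212.10

Work backward from the last round.
Round 4 (the studio proposes): the distributor gets 79 if talks fail, so the studio offers 79 and keeps 221.
Round 3 (the distributor proposes): the studio can get 221 next round, worth 0.85 × 221 = 187.85 now; the distributor offers that and keeps 112.15.
Round 2 (the studio proposes): the distributor can get 112.15 next round, worth 0.45 × 112.15 = 50.4675 now; the studio offers that and keeps 249.5325.
Round 1 (the distributor proposes): the studio can get 249.5325 next round, worth 0.85 × 249.5325 = 212.102625 now; the distributor offers that and keeps 87.897375.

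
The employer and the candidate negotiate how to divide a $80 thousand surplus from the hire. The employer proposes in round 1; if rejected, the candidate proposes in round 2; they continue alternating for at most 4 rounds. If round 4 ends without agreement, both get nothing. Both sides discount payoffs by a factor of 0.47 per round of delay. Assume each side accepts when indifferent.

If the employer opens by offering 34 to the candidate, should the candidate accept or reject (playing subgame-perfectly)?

Round 4 (the candidate proposes): the employer will accept anything ≥ 0, so the candidate offers 0 and keeps 80.
Round 3 (the employer proposes): the candidate can get 80 next round, worth 0.47 × 80 = 37.6 now, so the employer offers 37.6, keeping 42.4.
Round 2 (the candidate proposes): the employer can get 42.4 next round, worth 0.47 × 42.4 = 19.928 now. The candidate offers 19.928 and keeps 80 − 19.928 = 60.072.
So by rejecting in round 1, the candidate gets 60.072 next round, worth 0.47 × 60.072 = 28.23384 now.
Offer 34 ≥ 28.23384, so the candidate accepts.

Accept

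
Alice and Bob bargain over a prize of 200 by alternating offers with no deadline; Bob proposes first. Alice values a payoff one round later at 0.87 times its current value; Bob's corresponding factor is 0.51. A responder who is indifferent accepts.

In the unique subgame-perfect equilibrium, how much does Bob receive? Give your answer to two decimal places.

Let x be Bob's share when Bob proposes and y be Alice's share when Alice proposes.
Alice accepts iff offered ≥ 0.87·y, so x = 200 − 0.87y. Symmetrically y = 200 − 0.51x.
Substituting: x = 200 − 0.87(200 − 0.51x), giving x(1 − 0.51·0.87) = 200(1 − 0.87).
So x = 200 × 0.13 / 0.5563 ≈ 46.7374, and Alice receives 200 − x ≈ 153.2626.

46.74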